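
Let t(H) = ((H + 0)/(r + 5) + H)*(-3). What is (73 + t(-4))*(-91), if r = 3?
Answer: -15743/2 ≈ -7871.5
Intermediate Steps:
t(H) = -27*H/8 (t(H) = ((H + 0)/(3 + 5) + H)*(-3) = (H/8 + H)*(-3) = (9*H/8)*(-3) = -27*H/8)
(73 + t(-4))*(-91) = (73 - 27/8*(-4))*(-91) = (73 + 27/2)*(-91) = (173/2)*(-91) = -15743/2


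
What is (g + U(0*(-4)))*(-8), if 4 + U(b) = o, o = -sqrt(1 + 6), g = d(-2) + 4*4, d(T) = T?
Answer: -80 + 8*sqrt(7) ≈ -58.834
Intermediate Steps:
g = 14 (g = -2 + 4*4 = -2 + 16 = 14)
o = -sqrt(7) ≈ -2.6458
U(b) = -4 - sqrt(7)
(g + U(0*(-4)))*(-8) = (14 + (-4 - sqrt(7)))*(-8) = (10 - sqrt(7))*(-8) = -80 + 8*sqrt(7)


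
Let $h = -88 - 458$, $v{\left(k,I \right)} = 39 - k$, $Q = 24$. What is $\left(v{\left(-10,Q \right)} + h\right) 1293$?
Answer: $-642621$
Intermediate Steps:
$h = -546$
$\left(v{\left(-10,Q \right)} + h\right) 1293 = \left(\left(39 - -10\right) - 546\right) 1293 = \left(\left(39 + 10\right) - 546\right) 1293 = \left(49 - 546\right) 1293 = \left(-497\right) 1293 = -642621$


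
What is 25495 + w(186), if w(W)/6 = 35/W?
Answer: 790380/31 ≈ 25496.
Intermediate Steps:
w(W) = 210/W (w(W) = 6*(35/W) = 210/W)
25495 + w(186) = 25495 + 210/186 = 25495 + 210*(1/186) = 25495 + 35/31 = 790380/31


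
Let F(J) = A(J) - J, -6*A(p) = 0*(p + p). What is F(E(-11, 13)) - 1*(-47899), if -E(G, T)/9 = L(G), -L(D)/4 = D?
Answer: 48295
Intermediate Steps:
L(D) = -4*D
E(G, T) = 36*G (E(G, T) = -(-36)*G = 36*G)
A(p) = 0 (A(p) = -0*(p + p) = -0*2*p = -1/6*0 = 0)
F(J) = -J (F(J) = 0 - J = -J)
F(E(-11, 13)) - 1*(-47899) = -36*(-11) - 1*(-47899) = -1*(-396) + 47899 = 396 + 47899 = 48295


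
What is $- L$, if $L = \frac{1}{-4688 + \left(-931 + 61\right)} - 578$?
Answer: $\frac{3212525}{5558} \approx 578.0$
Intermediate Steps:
$L = - \frac{3212525}{5558}$ ($L = \frac{1}{-4688 - 870} - 578 = \frac{1}{-5558} - 578 = - \frac{1}{5558} - 578 = - \frac{3212525}{5558} \approx -578.0$)
$- L = \left(-1\right) \left(- \frac{3212525}{5558}\right) = \frac{3212525}{5558}$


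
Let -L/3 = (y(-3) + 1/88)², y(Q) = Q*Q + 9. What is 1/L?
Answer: -7744/7536675 ≈ -0.0010275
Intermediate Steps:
y(Q) = 9 + Q² (y(Q) = Q² + 9 = 9 + Q²)
L = -7536675/7744 (L = -3*((9 + (-3)²) + 1/88)² = -3*((9 + 9) + 1/88)² = -3*(18 + 1/88)² = -3*(1585/88)² = -3*2512225/7744 = -7536675/7744 ≈ -973.23)
1/L = 1/(-7536675/7744) = -7744/7536675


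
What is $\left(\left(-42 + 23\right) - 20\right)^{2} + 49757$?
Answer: $51278$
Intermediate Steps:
$\left(\left(-42 + 23\right) - 20\right)^{2} + 49757 = \left(-19 - 20\right)^{2} + 49757 = \left(-39\right)^{2} + 49757 = 1521 + 49757 = 51278$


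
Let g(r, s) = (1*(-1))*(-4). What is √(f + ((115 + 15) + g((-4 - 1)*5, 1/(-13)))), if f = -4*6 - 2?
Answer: 6*√3 ≈ 10.392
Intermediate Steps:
g(r, s) = 4 (g(r, s) = -1*(-4) = 4)
f = -26 (f = -24 - 2 = -26)
√(f + ((115 + 15) + g((-4 - 1)*5, 1/(-13)))) = √(-26 + ((115 + 15) + 4)) = √(-26 + (130 + 4)) = √(-26 + 134) = √108 = 6*√3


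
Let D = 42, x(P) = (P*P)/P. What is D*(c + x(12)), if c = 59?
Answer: 2982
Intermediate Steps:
x(P) = P (x(P) = P²/P = P)
D*(c + x(12)) = 42*(59 + 12) = 42*71 = 2982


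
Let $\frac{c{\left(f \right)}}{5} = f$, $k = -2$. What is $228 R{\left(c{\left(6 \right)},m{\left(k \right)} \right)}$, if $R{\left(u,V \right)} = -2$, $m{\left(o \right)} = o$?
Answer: $-456$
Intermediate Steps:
$c{\left(f \right)} = 5 f$
$228 R{\left(c{\left(6 \right)},m{\left(k \right)} \right)} = 228 \left(-2\right) = -456$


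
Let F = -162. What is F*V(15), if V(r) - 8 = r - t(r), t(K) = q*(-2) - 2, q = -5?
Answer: -2430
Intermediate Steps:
t(K) = 8 (t(K) = -5*(-2) - 2 = 10 - 2 = 8)
V(r) = r (V(r) = 8 + (r - 1*8) = 8 + (r - 8) = 8 + (-8 + r) = r)
F*V(15) = -162*15 = -2430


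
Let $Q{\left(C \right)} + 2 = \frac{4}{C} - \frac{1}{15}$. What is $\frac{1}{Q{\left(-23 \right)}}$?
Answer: $- \frac{345}{773} \approx -0.44631$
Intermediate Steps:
$Q{\left(C \right)} = - \frac{31}{15} + \frac{4}{C}$ ($Q{\left(C \right)} = -2 + \left(\frac{4}{C} - \frac{1}{15}\right) = -2 - \left(\frac{1}{15} - \frac{4}{C}\right) = - \frac{31}{15} + \frac{4}{C}$)
$\frac{1}{Q{\left(-23 \right)}} = \frac{1}{- \frac{31}{15} + \frac{4}{-23}} = \frac{1}{- \frac{31}{15} + 4 \left(- \frac{1}{23}\right)} = \frac{1}{- \frac{31}{15} - \frac{4}{23}} = \frac{1}{- \frac{773}{345}} = - \frac{345}{773}$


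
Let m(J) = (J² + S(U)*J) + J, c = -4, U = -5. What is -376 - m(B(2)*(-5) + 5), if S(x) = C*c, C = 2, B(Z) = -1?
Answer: -406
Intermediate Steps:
S(x) = -8 (S(x) = 2*(-4) = -8)
m(J) = J² - 7*J (m(J) = (J² - 8*J) + J = J² - 7*J)
-376 - m(B(2)*(-5) + 5) = -376 - (-1*(-5) + 5)*(-7 + (-1*(-5) + 5)) = -376 - (5 + 5)*(-7 + (5 + 5)) = -376 - 10*(-7 + 10) = -376 - 10*3 = -376 - 1*30 = -376 - 30 = -406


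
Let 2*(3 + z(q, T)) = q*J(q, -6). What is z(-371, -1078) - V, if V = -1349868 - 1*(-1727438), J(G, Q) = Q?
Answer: -376460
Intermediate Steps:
V = 377570 (V = -1349868 + 1727438 = 377570)
z(q, T) = -3 - 3*q (z(q, T) = -3 + (q*(-6))/2 = -3 + (-6*q)/2 = -3 - 3*q)
z(-371, -1078) - V = (-3 - 3*(-371)) - 1*377570 = (-3 + 1113) - 377570 = 1110 - 377570 = -376460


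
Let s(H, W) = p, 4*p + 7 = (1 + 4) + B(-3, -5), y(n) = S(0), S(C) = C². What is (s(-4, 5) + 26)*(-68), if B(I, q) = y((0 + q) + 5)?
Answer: -1734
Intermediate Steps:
y(n) = 0 (y(n) = 0² = 0)
B(I, q) = 0
p = -½ (p = -7/4 + ((1 + 4) + 0)/4 = -7/4 + (5 + 0)/4 = -7/4 + (¼)*5 = -7/4 + 5/4 = -½ ≈ -0.50000)
s(H, W) = -½
(s(-4, 5) + 26)*(-68) = (-½ + 26)*(-68) = (51/2)*(-68) = -1734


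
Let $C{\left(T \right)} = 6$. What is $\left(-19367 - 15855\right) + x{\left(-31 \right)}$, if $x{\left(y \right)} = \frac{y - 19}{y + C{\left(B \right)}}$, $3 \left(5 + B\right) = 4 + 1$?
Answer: $-35220$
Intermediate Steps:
$B = - \frac{10}{3}$ ($B = -5 + \frac{4 + 1}{3} = -5 + \frac{1}{3} \cdot 5 = -5 + \frac{5}{3} = - \frac{10}{3} \approx -3.3333$)
$x{\left(y \right)} = \frac{-19 + y}{6 + y}$ ($x{\left(y \right)} = \frac{y - 19}{y + 6} = \frac{-19 + y}{6 + y}$)
$\left(-19367 - 15855\right) + x{\left(-31 \right)} = \left(-19367 - 15855\right) + \frac{-19 - 31}{6 - 31} = -35222 + \frac{1}{-25} \left(-50\right) = -35222 - -2 = -35222 + 2 = -35220$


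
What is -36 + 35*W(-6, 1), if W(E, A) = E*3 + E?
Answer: -876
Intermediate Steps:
W(E, A) = 4*E (W(E, A) = 3*E + E = 4*E)
-36 + 35*W(-6, 1) = -36 + 35*(4*(-6)) = -36 + 35*(-24) = -36 - 840 = -876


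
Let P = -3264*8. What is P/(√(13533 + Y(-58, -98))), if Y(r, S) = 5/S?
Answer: -182784*√2652458/1326229 ≈ -224.46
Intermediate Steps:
P = -26112
P/(√(13533 + Y(-58, -98))) = -26112/√(13533 + 5/(-98)) = -26112/√(13533 + 5*(-1/98)) = -26112/√(13533 - 5/98) = -26112*7*√2652458/1326229 = -182784*√2652458/1326229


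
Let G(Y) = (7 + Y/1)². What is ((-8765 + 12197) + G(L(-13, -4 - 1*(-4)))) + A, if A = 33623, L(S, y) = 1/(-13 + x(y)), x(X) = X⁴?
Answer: 6270395/169 ≈ 37103.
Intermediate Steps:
L(S, y) = 1/(-13 + y⁴)
G(Y) = (7 + Y)² (G(Y) = (7 + Y*1)² = (7 + Y)²)
((-8765 + 12197) + G(L(-13, -4 - 1*(-4)))) + A = ((-8765 + 12197) + (7 + 1/(-13 + (-4 - 1*(-4))⁴))²) + 33623 = (3432 + (7 + 1/(-13 + (-4 + 4)⁴))²) + 33623 = (3432 + (7 + 1/(-13 + 0⁴))²) + 33623 = (3432 + (7 + 1/(-13 + 0))²) + 33623 = (3432 + (7 + 1/(-13))²) + 33623 = (3432 + (7 - 1/13)²) + 33623 = (3432 + (90/13)²) + 33623 = (3432 + 8100/169) + 33623 = 588108/169 + 33623 = 6270395/169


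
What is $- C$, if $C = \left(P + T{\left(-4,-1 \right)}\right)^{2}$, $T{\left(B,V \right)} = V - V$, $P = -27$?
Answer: $-729$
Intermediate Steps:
$T{\left(B,V \right)} = 0$
$C = 729$ ($C = \left(-27 + 0\right)^{2} = \left(-27\right)^{2} = 729$)
$- C = \left(-1\right) 729 = -729$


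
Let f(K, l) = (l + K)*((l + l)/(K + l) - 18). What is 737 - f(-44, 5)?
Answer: 25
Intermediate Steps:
f(K, l) = (-18 + 2*l/(K + l))*(K + l) (f(K, l) = (K + l)*((2*l)/(K + l) - 18) = (K + l)*(2*l/(K + l) - 18) = (K + l)*(-18 + 2*l/(K + l)) = (-18 + 2*l/(K + l))*(K + l))
737 - f(-44, 5) = 737 - (-18*(-44) - 16*5) = 737 - (792 - 80) = 737 - 1*712 = 737 - 712 = 25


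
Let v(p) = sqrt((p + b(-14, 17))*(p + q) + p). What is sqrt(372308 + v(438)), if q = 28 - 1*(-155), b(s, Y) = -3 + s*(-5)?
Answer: sqrt(372308 + sqrt(314043)) ≈ 610.63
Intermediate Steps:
b(s, Y) = -3 - 5*s
q = 183 (q = 28 + 155 = 183)
v(p) = sqrt(p + (67 + p)*(183 + p)) (v(p) = sqrt((p + (-3 - 5*(-14)))*(p + 183) + p) = sqrt((p + (-3 + 70))*(183 + p) + p) = sqrt((p + 67)*(183 + p) + p) = sqrt((67 + p)*(183 + p) + p) = sqrt(p + (67 + p)*(183 + p)))
sqrt(372308 + v(438)) = sqrt(372308 + sqrt(12261 + 438**2 + 251*438)) = sqrt(372308 + sqrt(12261 + 191844 + 109938)) = sqrt(372308 + sqrt(314043))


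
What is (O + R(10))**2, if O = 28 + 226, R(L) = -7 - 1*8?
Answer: 57121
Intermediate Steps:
R(L) = -15 (R(L) = -7 - 8 = -15)
O = 254
(O + R(10))**2 = (254 - 15)**2 = 239**2 = 57121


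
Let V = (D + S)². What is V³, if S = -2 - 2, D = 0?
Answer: 4096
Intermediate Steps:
S = -4
V = 16 (V = (0 - 4)² = (-4)² = 16)
V³ = 16³ = 4096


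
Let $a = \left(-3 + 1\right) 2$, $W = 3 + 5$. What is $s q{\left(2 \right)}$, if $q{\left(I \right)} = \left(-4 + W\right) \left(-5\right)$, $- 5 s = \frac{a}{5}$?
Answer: $- \frac{16}{5} \approx -3.2$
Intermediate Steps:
$W = 8$
$a = -4$ ($a = \left(-2\right) 2 = -4$)
$s = \frac{4}{25}$ ($s = - \frac{\left(-4\right) \frac{1}{5}}{5} = \left(- \frac{1}{5}\right) \left(- \frac{4}{5}\right) = \frac{4}{25} \approx 0.16$)
$q{\left(I \right)} = -20$ ($q{\left(I \right)} = \left(-4 + 8\right) \left(-5\right) = 4 \left(-5\right) = -20$)
$s q{\left(2 \right)} = \frac{4}{25} \left(-20\right) = - \frac{16}{5}$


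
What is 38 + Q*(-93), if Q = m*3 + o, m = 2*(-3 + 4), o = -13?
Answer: 689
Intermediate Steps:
m = 2 (m = 2*1 = 2)
Q = -7 (Q = 2*3 - 13 = 6 - 13 = -7)
38 + Q*(-93) = 38 - 7*(-93) = 38 + 651 = 689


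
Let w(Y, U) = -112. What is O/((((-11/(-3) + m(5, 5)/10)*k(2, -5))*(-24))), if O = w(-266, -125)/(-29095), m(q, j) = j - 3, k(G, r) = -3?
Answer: 7/506253 ≈ 1.3827e-5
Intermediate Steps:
m(q, j) = -3 + j
O = 112/29095 (O = -112/(-29095) = -112*(-1/29095) = 112/29095 ≈ 0.0038495)
O/((((-11/(-3) + m(5, 5)/10)*k(2, -5))*(-24))) = 112/(29095*((((-11/(-3) + (-3 + 5)/10)*(-3))*(-24)))) = 112/(29095*((((-11*(-1/3) + 2*(1/10))*(-3))*(-24)))) = 112/(29095*((((11/3 + 1/5)*(-3))*(-24)))) = 112/(29095*((((58/15)*(-3))*(-24)))) = 112/(29095*((-58/5*(-24)))) = 112/(29095*(1392/5)) = (112/29095)*(5/1392) = 7/506253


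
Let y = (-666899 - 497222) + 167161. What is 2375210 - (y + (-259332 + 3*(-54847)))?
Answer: 3796043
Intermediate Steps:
y = -996960 (y = -1164121 + 167161 = -996960)
2375210 - (y + (-259332 + 3*(-54847))) = 2375210 - (-996960 + (-259332 + 3*(-54847))) = 2375210 - (-996960 + (-259332 - 164541)) = 2375210 - (-996960 - 423873) = 2375210 - 1*(-1420833) = 2375210 + 1420833 = 3796043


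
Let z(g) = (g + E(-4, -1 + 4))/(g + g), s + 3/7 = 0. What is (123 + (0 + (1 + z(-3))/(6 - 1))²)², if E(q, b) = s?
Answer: 22739433616/1500625 ≈ 15153.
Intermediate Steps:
s = -3/7 (s = -3/7 + 0 = -3/7 ≈ -0.42857)
E(q, b) = -3/7
z(g) = (-3/7 + g)/(2*g) (z(g) = (g - 3/7)/(g + g) = (-3/7 + g)/((2*g)) = (-3/7 + g)*(1/(2*g)) = (-3/7 + g)/(2*g))
(123 + (0 + (1 + z(-3))/(6 - 1))²)² = (123 + (0 + (1 + (1/14)*(-3 + 7*(-3))/(-3))/(6 - 1))²)² = (123 + (0 + (1 + (1/14)*(-⅓)*(-3 - 21))/5)²)² = (123 + (0 + (1 + (1/14)*(-⅓)*(-24))*(⅕))²)² = (123 + (0 + (1 + 4/7)*(⅕))²)² = (123 + (0 + (11/7)*(⅕))²)² = (123 + (0 + 11/35)²)² = (123 + (11/35)²)² = (123 + 121/1225)² = (150796/1225)² = 22739433616/1500625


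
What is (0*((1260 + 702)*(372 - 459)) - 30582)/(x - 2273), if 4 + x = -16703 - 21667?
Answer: 10194/13549 ≈ 0.75238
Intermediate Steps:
x = -38374 (x = -4 + (-16703 - 21667) = -4 - 38370 = -38374)
(0*((1260 + 702)*(372 - 459)) - 30582)/(x - 2273) = (0*((1260 + 702)*(372 - 459)) - 30582)/(-38374 - 2273) = (0*(1962*(-87)) - 30582)/(-40647) = (0*(-170694) - 30582)*(-1/40647) = (0 - 30582)*(-1/40647) = -30582*(-1/40647) = 10194/13549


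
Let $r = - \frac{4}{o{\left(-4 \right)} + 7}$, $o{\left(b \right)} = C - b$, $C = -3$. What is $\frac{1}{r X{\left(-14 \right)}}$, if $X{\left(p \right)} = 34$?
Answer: $- \frac{1}{17} \approx -0.058824$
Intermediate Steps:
$o{\left(b \right)} = -3 - b$
$r = - \frac{1}{2}$ ($r = - \frac{4}{\left(-3 - -4\right) + 7} = - \frac{4}{\left(-3 + 4\right) + 7} = - \frac{4}{1 + 7} = - \frac{4}{8} = \left(-4\right) \frac{1}{8} = - \frac{1}{2} \approx -0.5$)
$\frac{1}{r X{\left(-14 \right)}} = \frac{1}{\left(- \frac{1}{2}\right) 34} = \frac{1}{-17} = - \frac{1}{17}$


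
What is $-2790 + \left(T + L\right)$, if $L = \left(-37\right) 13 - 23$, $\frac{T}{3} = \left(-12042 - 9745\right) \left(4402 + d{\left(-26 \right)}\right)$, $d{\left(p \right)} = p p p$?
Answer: $861062520$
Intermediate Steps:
$d{\left(p \right)} = p^{3}$ ($d{\left(p \right)} = p^{2} p = p^{3}$)
$T = 861065814$ ($T = 3 \left(-12042 - 9745\right) \left(4402 + \left(-26\right)^{3}\right) = 3 \left(- 21787 \left(4402 - 17576\right)\right) = 3 \left(\left(-21787\right) \left(-13174\right)\right) = 3 \cdot 287021938 = 861065814$)
$L = -504$ ($L = -481 - 23 = -504$)
$-2790 + \left(T + L\right) = -2790 + \left(861065814 - 504\right) = -2790 + 861065310 = 861062520$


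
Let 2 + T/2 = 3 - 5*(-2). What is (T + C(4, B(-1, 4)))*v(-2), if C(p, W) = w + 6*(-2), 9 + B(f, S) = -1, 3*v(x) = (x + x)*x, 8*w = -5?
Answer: 25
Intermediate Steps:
w = -5/8 (w = (⅛)*(-5) = -5/8 ≈ -0.62500)
v(x) = 2*x²/3 (v(x) = ((x + x)*x)/3 = ((2*x)*x)/3 = (2*x²)/3 = 2*x²/3)
B(f, S) = -10 (B(f, S) = -9 - 1 = -10)
C(p, W) = -101/8 (C(p, W) = -5/8 + 6*(-2) = -5/8 - 12 = -101/8)
T = 22 (T = -4 + 2*(3 - 5*(-2)) = -4 + 2*(3 + 10) = -4 + 2*13 = -4 + 26 = 22)
(T + C(4, B(-1, 4)))*v(-2) = (22 - 101/8)*((⅔)*(-2)²) = 75*((⅔)*4)/8 = (75/8)*(8/3) = 25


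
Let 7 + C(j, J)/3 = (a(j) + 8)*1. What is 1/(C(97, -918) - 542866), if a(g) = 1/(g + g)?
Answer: -194/105315419 ≈ -1.8421e-6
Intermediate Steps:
a(g) = 1/(2*g)
C(j, J) = 3 + 3/(2*j) (C(j, J) = -21 + 3*((1/(2*j) + 8)*1) = -21 + 3*((8 + 1/(2*j))*1) = -21 + 3*(8 + 1/(2*j)) = -21 + (24 + 3/(2*j)) = 3 + 3/(2*j))
1/(C(97, -918) - 542866) = 1/((3 + (3/2)/97) - 542866) = 1/((3 + (3/2)*(1/97)) - 542866) = 1/((3 + 3/194) - 542866) = 1/(585/194 - 542866) = 1/(-105315419/194) = -194/105315419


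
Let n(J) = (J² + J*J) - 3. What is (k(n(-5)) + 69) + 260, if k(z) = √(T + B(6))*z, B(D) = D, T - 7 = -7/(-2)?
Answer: 329 + 47*√66/2 ≈ 519.92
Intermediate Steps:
n(J) = -3 + 2*J² (n(J) = (J² + J²) - 3 = 2*J² - 3 = -3 + 2*J²)
T = 21/2 (T = 7 - 7/(-2) = 7 - 7*(-½) = 7 + 7/2 = 21/2 ≈ 10.500)
k(z) = z*√66/2 (k(z) = √(21/2 + 6)*z = √(33/2)*z = (√66/2)*z = z*√66/2)
(k(n(-5)) + 69) + 260 = ((-3 + 2*(-5)²)*√66/2 + 69) + 260 = ((-3 + 2*25)*√66/2 + 69) + 260 = ((-3 + 50)*√66/2 + 69) + 260 = ((½)*47*√66 + 69) + 260 = (47*√66/2 + 69) + 260 = (69 + 47*√66/2) + 260 = 329 + 47*√66/2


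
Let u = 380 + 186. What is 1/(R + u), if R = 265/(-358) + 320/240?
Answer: 1074/608521 ≈ 0.0017649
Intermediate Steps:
R = 637/1074 (R = 265*(-1/358) + 320*(1/240) = -265/358 + 4/3 = 637/1074 ≈ 0.59311)
u = 566
1/(R + u) = 1/(637/1074 + 566) = 1/(608521/1074) = 1074/608521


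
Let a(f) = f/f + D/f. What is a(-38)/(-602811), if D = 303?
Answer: 265/22906818 ≈ 1.1569e-5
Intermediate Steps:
a(f) = 1 + 303/f (a(f) = f/f + 303/f = 1 + 303/f)
a(-38)/(-602811) = ((303 - 38)/(-38))/(-602811) = -1/38*265*(-1/602811) = -265/38*(-1/602811) = 265/22906818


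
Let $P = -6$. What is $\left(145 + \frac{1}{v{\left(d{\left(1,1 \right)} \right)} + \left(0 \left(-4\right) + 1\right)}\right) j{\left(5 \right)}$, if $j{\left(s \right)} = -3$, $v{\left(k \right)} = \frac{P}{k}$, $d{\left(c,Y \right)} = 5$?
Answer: $-420$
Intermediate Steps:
$v{\left(k \right)} = - \frac{6}{k}$
$\left(145 + \frac{1}{v{\left(d{\left(1,1 \right)} \right)} + \left(0 \left(-4\right) + 1\right)}\right) j{\left(5 \right)} = \left(145 + \frac{1}{- \frac{6}{5} + \left(0 \left(-4\right) + 1\right)}\right) \left(-3\right) = \left(145 + \frac{1}{\left(-6\right) \frac{1}{5} + \left(0 + 1\right)}\right) \left(-3\right) = \left(145 + \frac{1}{- \frac{6}{5} + 1}\right) \left(-3\right) = \left(145 + \frac{1}{- \frac{1}{5}}\right) \left(-3\right) = \left(145 - 5\right) \left(-3\right) = 140 \left(-3\right) = -420$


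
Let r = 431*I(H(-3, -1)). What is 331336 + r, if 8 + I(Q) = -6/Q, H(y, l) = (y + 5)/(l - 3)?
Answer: 333060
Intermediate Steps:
H(y, l) = (5 + y)/(-3 + l)
I(Q) = -8 - 6/Q
r = 1724 (r = 431*(-8 - 6*(-3 - 1)/(5 - 3)) = 431*(-8 - 6/(2/(-4))) = 431*(-8 - 6/((-¼*2))) = 431*(-8 - 6/(-½)) = 431*(-8 - 6*(-2)) = 431*(-8 + 12) = 431*4 = 1724)
331336 + r = 331336 + 1724 = 333060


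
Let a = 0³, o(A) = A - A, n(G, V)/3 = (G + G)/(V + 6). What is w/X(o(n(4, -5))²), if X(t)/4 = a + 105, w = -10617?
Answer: -3539/140 ≈ -25.279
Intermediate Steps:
n(G, V) = 6*G/(6 + V) (n(G, V) = 3*((G + G)/(V + 6)) = 3*((2*G)/(6 + V)) = 3*(2*G/(6 + V)) = 6*G/(6 + V))
o(A) = 0
a = 0
X(t) = 420 (X(t) = 4*(0 + 105) = 4*105 = 420)
w/X(o(n(4, -5))²) = -10617/420 = -10617*1/420 = -3539/140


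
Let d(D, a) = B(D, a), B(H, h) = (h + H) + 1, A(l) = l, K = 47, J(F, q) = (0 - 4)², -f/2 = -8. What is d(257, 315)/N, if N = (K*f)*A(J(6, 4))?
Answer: 573/12032 ≈ 0.047623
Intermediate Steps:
f = 16 (f = -2*(-8) = 16)
J(F, q) = 16 (J(F, q) = (-4)² = 16)
B(H, h) = 1 + H + h (B(H, h) = (H + h) + 1 = 1 + H + h)
d(D, a) = 1 + D + a
N = 12032 (N = (47*16)*16 = 752*16 = 12032)
d(257, 315)/N = (1 + 257 + 315)/12032 = 573*(1/12032) = 573/12032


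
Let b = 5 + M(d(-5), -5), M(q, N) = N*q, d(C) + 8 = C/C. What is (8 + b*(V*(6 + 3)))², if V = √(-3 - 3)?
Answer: -777536 + 5760*I*√6 ≈ -7.7754e+5 + 14109.0*I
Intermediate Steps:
d(C) = -7 (d(C) = -8 + C/C = -8 + 1 = -7)
V = I*√6 (V = √(-6) = I*√6 ≈ 2.4495*I)
b = 40 (b = 5 - 5*(-7) = 5 + 35 = 40)
(8 + b*(V*(6 + 3)))² = (8 + 40*((I*√6)*(6 + 3)))² = (8 + 40*((I*√6)*9))² = (8 + 40*(9*I*√6))² = (8 + 360*I*√6)²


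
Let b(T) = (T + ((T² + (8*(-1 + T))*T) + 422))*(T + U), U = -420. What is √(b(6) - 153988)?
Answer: 2*I*√111361 ≈ 667.42*I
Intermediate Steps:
b(T) = (-420 + T)*(422 + T + T² + T*(-8 + 8*T)) (b(T) = (T + ((T² + (8*(-1 + T))*T) + 422))*(T - 420) = (T + ((T² + (-8 + 8*T)*T) + 422))*(-420 + T) = (T + ((T² + T*(-8 + 8*T)) + 422))*(-420 + T) = (T + (422 + T² + T*(-8 + 8*T)))*(-420 + T) = (422 + T + T² + T*(-8 + 8*T))*(-420 + T) = (-420 + T)*(422 + T + T² + T*(-8 + 8*T)))
√(b(6) - 153988) = √((-177240 - 3787*6² + 9*6³ + 3362*6) - 153988) = √((-177240 - 3787*36 + 9*216 + 20172) - 153988) = √((-177240 - 136332 + 1944 + 20172) - 153988) = √(-291456 - 153988) = √(-445444) = 2*I*√111361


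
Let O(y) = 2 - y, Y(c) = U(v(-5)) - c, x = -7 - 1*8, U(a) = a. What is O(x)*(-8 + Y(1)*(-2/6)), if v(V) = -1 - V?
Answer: -153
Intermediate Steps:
x = -15 (x = -7 - 8 = -15)
Y(c) = 4 - c (Y(c) = (-1 - 1*(-5)) - c = (-1 + 5) - c = 4 - c)
O(x)*(-8 + Y(1)*(-2/6)) = (2 - 1*(-15))*(-8 + (4 - 1*1)*(-2/6)) = (2 + 15)*(-8 + (4 - 1)*(-2*1/6)) = 17*(-8 + 3*(-1/3)) = 17*(-8 - 1) = 17*(-9) = -153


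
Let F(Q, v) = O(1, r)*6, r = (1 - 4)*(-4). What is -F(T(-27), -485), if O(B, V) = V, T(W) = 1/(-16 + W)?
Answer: -72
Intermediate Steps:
r = 12 (r = -3*(-4) = 12)
F(Q, v) = 72 (F(Q, v) = 12*6 = 72)
-F(T(-27), -485) = -1*72 = -72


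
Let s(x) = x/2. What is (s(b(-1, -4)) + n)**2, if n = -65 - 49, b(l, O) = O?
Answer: 13456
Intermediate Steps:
s(x) = x/2 (s(x) = x*(1/2) = x/2)
n = -114
(s(b(-1, -4)) + n)**2 = ((1/2)*(-4) - 114)**2 = (-2 - 114)**2 = (-116)**2 = 13456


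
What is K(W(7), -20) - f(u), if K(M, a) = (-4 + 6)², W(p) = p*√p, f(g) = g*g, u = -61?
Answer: -3717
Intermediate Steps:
f(g) = g²
W(p) = p^(3/2)
K(M, a) = 4 (K(M, a) = 2² = 4)
K(W(7), -20) - f(u) = 4 - 1*(-61)² = 4 - 1*3721 = 4 - 3721 = -3717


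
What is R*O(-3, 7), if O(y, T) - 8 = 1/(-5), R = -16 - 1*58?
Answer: -2886/5 ≈ -577.20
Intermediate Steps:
R = -74 (R = -16 - 58 = -74)
O(y, T) = 39/5 (O(y, T) = 8 + 1/(-5) = 8 - ⅕ = 39/5)
R*O(-3, 7) = -74*39/5 = -2886/5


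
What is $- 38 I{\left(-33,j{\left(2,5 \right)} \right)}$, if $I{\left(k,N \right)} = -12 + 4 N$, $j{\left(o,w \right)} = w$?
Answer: $-304$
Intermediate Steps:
$- 38 I{\left(-33,j{\left(2,5 \right)} \right)} = - 38 \left(-12 + 4 \cdot 5\right) = - 38 \left(-12 + 20\right) = \left(-38\right) 8 = -304$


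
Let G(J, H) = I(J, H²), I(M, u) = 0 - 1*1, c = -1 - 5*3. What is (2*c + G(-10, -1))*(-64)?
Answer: 2112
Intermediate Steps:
c = -16 (c = -1 - 15 = -16)
I(M, u) = -1 (I(M, u) = 0 - 1 = -1)
G(J, H) = -1
(2*c + G(-10, -1))*(-64) = (2*(-16) - 1)*(-64) = (-32 - 1)*(-64) = -33*(-64) = 2112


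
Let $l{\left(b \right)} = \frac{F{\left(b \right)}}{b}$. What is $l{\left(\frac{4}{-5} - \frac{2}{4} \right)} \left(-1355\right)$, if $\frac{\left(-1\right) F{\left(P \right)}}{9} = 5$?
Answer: $- \frac{609750}{13} \approx -46904.0$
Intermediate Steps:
$F{\left(P \right)} = -45$ ($F{\left(P \right)} = \left(-9\right) 5 = -45$)
$l{\left(b \right)} = - \frac{45}{b}$
$l{\left(\frac{4}{-5} - \frac{2}{4} \right)} \left(-1355\right) = - \frac{45}{\frac{4}{-5} - \frac{2}{4}} \left(-1355\right) = - \frac{45}{4 \left(- \frac{1}{5}\right) - \frac{1}{2}} \left(-1355\right) = - \frac{45}{- \frac{4}{5} - \frac{1}{2}} \left(-1355\right) = - \frac{45}{- \frac{13}{10}} \left(-1355\right) = \left(-45\right) \left(- \frac{10}{13}\right) \left(-1355\right) = \frac{450}{13} \left(-1355\right) = - \frac{609750}{13}$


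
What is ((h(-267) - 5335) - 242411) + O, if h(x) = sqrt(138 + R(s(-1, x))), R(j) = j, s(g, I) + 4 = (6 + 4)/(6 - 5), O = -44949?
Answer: -292683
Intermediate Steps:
s(g, I) = 6 (s(g, I) = -4 + (6 + 4)/(6 - 5) = -4 + 10/1 = -4 + 10*1 = -4 + 10 = 6)
h(x) = 12 (h(x) = sqrt(138 + 6) = sqrt(144) = 12)
((h(-267) - 5335) - 242411) + O = ((12 - 5335) - 242411) - 44949 = (-5323 - 242411) - 44949 = -247734 - 44949 = -292683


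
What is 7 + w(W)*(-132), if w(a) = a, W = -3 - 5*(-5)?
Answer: -2897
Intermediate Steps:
W = 22 (W = -3 + 25 = 22)
7 + w(W)*(-132) = 7 + 22*(-132) = 7 - 2904 = -2897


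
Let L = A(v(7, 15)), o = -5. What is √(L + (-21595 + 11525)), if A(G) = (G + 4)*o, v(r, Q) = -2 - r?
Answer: 7*I*√205 ≈ 100.22*I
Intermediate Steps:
A(G) = -20 - 5*G (A(G) = (G + 4)*(-5) = (4 + G)*(-5) = -20 - 5*G)
L = 25 (L = -20 - 5*(-2 - 1*7) = -20 - 5*(-2 - 7) = -20 - 5*(-9) = -20 + 45 = 25)
√(L + (-21595 + 11525)) = √(25 + (-21595 + 11525)) = √(25 - 10070) = √(-10045) = 7*I*√205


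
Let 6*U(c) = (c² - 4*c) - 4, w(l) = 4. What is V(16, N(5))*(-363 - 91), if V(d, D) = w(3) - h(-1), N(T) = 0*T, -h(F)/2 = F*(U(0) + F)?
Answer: -9988/3 ≈ -3329.3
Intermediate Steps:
U(c) = -⅔ - 2*c/3 + c²/6 (U(c) = ((c² - 4*c) - 4)/6 = (-4 + c² - 4*c)/6 = -⅔ - 2*c/3 + c²/6)
h(F) = -2*F*(-⅔ + F) (h(F) = -2*F*((-⅔ - ⅔*0 + (⅙)*0²) + F) = -2*F*((-⅔ + 0 + (⅙)*0) + F) = -2*F*((-⅔ + 0 + 0) + F) = -2*F*(-⅔ + F))
N(T) = 0
V(d, D) = 22/3 (V(d, D) = 4 - 2*(-1)*(2 - 3*(-1))/3 = 4 - 2*(-1)*(2 + 3)/3 = 4 - 2*(-1)*5/3 = 4 - 1*(-10/3) = 4 + 10/3 = 22/3)
V(16, N(5))*(-363 - 91) = 22*(-363 - 91)/3 = (22/3)*(-454) = -9988/3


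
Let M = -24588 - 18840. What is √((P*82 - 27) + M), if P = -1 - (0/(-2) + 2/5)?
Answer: I*√1089245/5 ≈ 208.73*I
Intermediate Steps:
P = -7/5 (P = -1 - (0*(-½) + 2*(⅕)) = -1 - (0 + ⅖) = -1 - 1*⅖ = -1 - ⅖ = -7/5 ≈ -1.4000)
M = -43428
√((P*82 - 27) + M) = √((-7/5*82 - 27) - 43428) = √((-574/5 - 27) - 43428) = √(-709/5 - 43428) = √(-217849/5) = I*√1089245/5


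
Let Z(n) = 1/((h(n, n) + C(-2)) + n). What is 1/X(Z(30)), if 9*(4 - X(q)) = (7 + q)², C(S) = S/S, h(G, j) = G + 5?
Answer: -39204/57553 ≈ -0.68118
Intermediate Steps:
h(G, j) = 5 + G
C(S) = 1
Z(n) = 1/(6 + 2*n) (Z(n) = 1/(((5 + n) + 1) + n) = 1/((6 + n) + n) = 1/(6 + 2*n))
X(q) = 4 - (7 + q)²/9
1/X(Z(30)) = 1/(4 - (7 + 1/(2*(3 + 30)))²/9) = 1/(4 - (7 + (½)/33)²/9) = 1/(4 - (7 + (½)*(1/33))²/9) = 1/(4 - (7 + 1/66)²/9) = 1/(4 - (463/66)²/9) = 1/(4 - ⅑*214369/4356) = 1/(4 - 214369/39204) = 1/(-57553/39204) = -39204/57553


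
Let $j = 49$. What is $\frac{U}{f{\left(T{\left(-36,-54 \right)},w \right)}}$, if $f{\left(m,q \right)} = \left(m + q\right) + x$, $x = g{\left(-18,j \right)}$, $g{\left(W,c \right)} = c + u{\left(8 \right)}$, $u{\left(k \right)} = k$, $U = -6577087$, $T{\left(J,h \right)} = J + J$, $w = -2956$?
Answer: $\frac{6577087}{2971} \approx 2213.8$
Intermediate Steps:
$T{\left(J,h \right)} = 2 J$
$g{\left(W,c \right)} = 8 + c$ ($g{\left(W,c \right)} = c + 8 = 8 + c$)
$x = 57$ ($x = 8 + 49 = 57$)
$f{\left(m,q \right)} = 57 + m + q$ ($f{\left(m,q \right)} = \left(m + q\right) + 57 = 57 + m + q$)
$\frac{U}{f{\left(T{\left(-36,-54 \right)},w \right)}} = - \frac{6577087}{57 + 2 \left(-36\right) - 2956} = - \frac{6577087}{57 - 72 - 2956} = - \frac{6577087}{-2971} = \left(-6577087\right) \left(- \frac{1}{2971}\right) = \frac{6577087}{2971}$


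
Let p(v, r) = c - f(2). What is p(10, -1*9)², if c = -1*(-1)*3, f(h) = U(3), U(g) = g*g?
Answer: 36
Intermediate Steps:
U(g) = g²
f(h) = 9 (f(h) = 3² = 9)
c = 3 (c = 1*3 = 3)
p(v, r) = -6 (p(v, r) = 3 - 1*9 = 3 - 9 = -6)
p(10, -1*9)² = (-6)² = 36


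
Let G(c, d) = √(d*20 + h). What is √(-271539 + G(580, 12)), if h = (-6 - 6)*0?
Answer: √(-271539 + 4*√15) ≈ 521.08*I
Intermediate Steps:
h = 0 (h = -12*0 = 0)
G(c, d) = 2*√5*√d (G(c, d) = √(d*20 + 0) = √(20*d + 0) = √(20*d) = 2*√5*√d)
√(-271539 + G(580, 12)) = √(-271539 + 2*√5*√12) = √(-271539 + 2*√5*(2*√3)) = √(-271539 + 4*√15)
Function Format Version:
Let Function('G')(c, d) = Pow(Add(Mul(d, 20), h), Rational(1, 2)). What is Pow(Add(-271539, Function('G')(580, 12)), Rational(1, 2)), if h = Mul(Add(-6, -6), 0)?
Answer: Pow(Add(-271539, Mul(4, Pow(15, Rational(1, 2)))), Rational(1, 2)) ≈ Mul(521.08, I)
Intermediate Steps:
h = 0 (h = Mul(-12, 0) = 0)
Function('G')(c, d) = Mul(2, Pow(5, Rational(1, 2)), Pow(d, Rational(1, 2))) (Function('G')(c, d) = Pow(Add(Mul(d, 20), 0), Rational(1, 2)) = Pow(Add(Mul(20, d), 0), Rational(1, 2)) = Pow(Mul(20, d), Rational(1, 2)) = Mul(2, Pow(5, Rational(1, 2)), Pow(d, Rational(1, 2))))
Pow(Add(-271539, Function('G')(580, 12)), Rational(1, 2)) = Pow(Add(-271539, Mul(2, Pow(5, Rational(1, 2)), Pow(12, Rational(1, 2)))), Rational(1, 2)) = Pow(Add(-271539, Mul(2, Pow(5, Rational(1, 2)), Mul(2, Pow(3, Rational(1, 2))))), Rational(1, 2)) = Pow(Add(-271539, Mul(4, Pow(15, Rational(1, 2)))), Rational(1, 2))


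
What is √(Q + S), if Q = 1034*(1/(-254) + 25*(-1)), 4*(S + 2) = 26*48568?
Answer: 3*√519418189/127 ≈ 538.36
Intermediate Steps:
S = 315690 (S = -2 + (26*48568)/4 = -2 + (¼)*1262768 = -2 + 315692 = 315690)
Q = -3283467/127 (Q = 1034*(-1/254 - 25) = 1034*(-6351/254) = -3283467/127 ≈ -25854.)
√(Q + S) = √(-3283467/127 + 315690) = √(36809163/127) = 3*√519418189/127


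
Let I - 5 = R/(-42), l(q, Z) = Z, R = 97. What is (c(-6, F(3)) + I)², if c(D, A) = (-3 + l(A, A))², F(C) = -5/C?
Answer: 9504889/15876 ≈ 598.70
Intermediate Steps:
c(D, A) = (-3 + A)²
I = 113/42 (I = 5 + 97/(-42) = 5 + 97*(-1/42) = 5 - 97/42 = 113/42 ≈ 2.6905)
(c(-6, F(3)) + I)² = ((-3 - 5/3)² + 113/42)² = ((-14/3)² + 113/42)² = (196/9 + 113/42)² = (3083/126)² = 9504889/15876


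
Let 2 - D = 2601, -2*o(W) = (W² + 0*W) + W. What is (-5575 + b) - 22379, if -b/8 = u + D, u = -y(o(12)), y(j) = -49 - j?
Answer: -6930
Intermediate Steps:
o(W) = -W/2 - W²/2 (o(W) = -((W² + 0*W) + W)/2 = -((W² + 0) + W)/2 = -(W² + W)/2 = -(W + W²)/2 = -W/2 - W²/2)
D = -2599 (D = 2 - 1*2601 = 2 - 2601 = -2599)
u = -29 (u = -(-49 - (-1)*12*(1 + 12)/2) = -(-49 - (-1)*12*13/2) = -(-49 - 1*(-78)) = -(-49 + 78) = -1*29 = -29)
b = 21024 (b = -8*(-29 - 2599) = -8*(-2628) = 21024)
(-5575 + b) - 22379 = (-5575 + 21024) - 22379 = 15449 - 22379 = -6930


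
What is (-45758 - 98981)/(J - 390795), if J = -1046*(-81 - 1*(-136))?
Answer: 144739/448325 ≈ 0.32284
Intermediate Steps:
J = -57530 (J = -1046*(-81 + 136) = -1046*55 = -57530)
(-45758 - 98981)/(J - 390795) = (-45758 - 98981)/(-57530 - 390795) = -144739/(-448325) = -144739*(-1/448325) = 144739/448325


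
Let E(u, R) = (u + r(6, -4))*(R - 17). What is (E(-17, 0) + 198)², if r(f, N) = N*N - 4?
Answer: 80089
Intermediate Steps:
r(f, N) = -4 + N² (r(f, N) = N² - 4 = -4 + N²)
E(u, R) = (-17 + R)*(12 + u) (E(u, R) = (u + (-4 + (-4)²))*(R - 17) = (u + (-4 + 16))*(-17 + R) = (u + 12)*(-17 + R) = (12 + u)*(-17 + R) = (-17 + R)*(12 + u))
(E(-17, 0) + 198)² = ((-204 - 17*(-17) + 12*0 + 0*(-17)) + 198)² = ((-204 + 289 + 0 + 0) + 198)² = (85 + 198)² = 283² = 80089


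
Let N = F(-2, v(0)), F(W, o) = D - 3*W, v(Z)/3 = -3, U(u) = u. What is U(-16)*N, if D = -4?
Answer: -32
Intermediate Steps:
v(Z) = -9 (v(Z) = 3*(-3) = -9)
F(W, o) = -4 - 3*W
N = 2 (N = -4 - 3*(-2) = -4 + 6 = 2)
U(-16)*N = -16*2 = -32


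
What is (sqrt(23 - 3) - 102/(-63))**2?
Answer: 9976/441 + 136*sqrt(5)/21 ≈ 37.103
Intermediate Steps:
(sqrt(23 - 3) - 102/(-63))**2 = (sqrt(20) - 102*(-1/63))**2 = (2*sqrt(5) + 34/21)**2 = (34/21 + 2*sqrt(5))**2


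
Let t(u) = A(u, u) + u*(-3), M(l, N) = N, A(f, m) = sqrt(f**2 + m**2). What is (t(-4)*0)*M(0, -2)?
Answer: 0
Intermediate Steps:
t(u) = -3*u + sqrt(2)*sqrt(u**2) (t(u) = sqrt(u**2 + u**2) + u*(-3) = sqrt(2*u**2) - 3*u = sqrt(2)*sqrt(u**2) - 3*u = -3*u + sqrt(2)*sqrt(u**2))
(t(-4)*0)*M(0, -2) = ((-3*(-4) + sqrt(2)*sqrt((-4)**2))*0)*(-2) = ((12 + sqrt(2)*sqrt(16))*0)*(-2) = ((12 + sqrt(2)*4)*0)*(-2) = ((12 + 4*sqrt(2))*0)*(-2) = 0*(-2) = 0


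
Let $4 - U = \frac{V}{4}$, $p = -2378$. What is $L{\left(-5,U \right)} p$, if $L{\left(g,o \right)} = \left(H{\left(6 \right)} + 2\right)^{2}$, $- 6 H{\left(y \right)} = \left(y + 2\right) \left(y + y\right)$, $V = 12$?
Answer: $-466088$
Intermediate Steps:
$U = 1$ ($U = 4 - \frac{12}{4} = 4 - 12 \cdot \frac{1}{4} = 4 - 3 = 1$)
$H{\left(y \right)} = - \frac{y \left(2 + y\right)}{3}$ ($H{\left(y \right)} = - \frac{\left(y + 2\right) \left(y + y\right)}{6} = - \frac{\left(2 + y\right) 2 y}{6} = - \frac{2 y \left(2 + y\right)}{6} = - \frac{y \left(2 + y\right)}{3}$)
$L{\left(g,o \right)} = 196$ ($L{\left(g,o \right)} = \left(\left(- \frac{1}{3}\right) 6 \left(2 + 6\right) + 2\right)^{2} = \left(\left(- \frac{1}{3}\right) 6 \cdot 8 + 2\right)^{2} = \left(-16 + 2\right)^{2} = \left(-14\right)^{2} = 196$)
$L{\left(-5,U \right)} p = 196 \left(-2378\right) = -466088$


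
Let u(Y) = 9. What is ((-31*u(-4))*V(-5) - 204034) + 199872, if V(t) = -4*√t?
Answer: -4162 + 1116*I*√5 ≈ -4162.0 + 2495.5*I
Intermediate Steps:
((-31*u(-4))*V(-5) - 204034) + 199872 = ((-31*9)*(-4*I*√5) - 204034) + 199872 = (-(-1116)*I*√5 - 204034) + 199872 = (1116*I*√5 - 204034) + 199872 = (-204034 + 1116*I*√5) + 199872 = -4162 + 1116*I*√5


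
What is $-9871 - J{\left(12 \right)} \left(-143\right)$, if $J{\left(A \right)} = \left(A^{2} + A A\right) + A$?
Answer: $33029$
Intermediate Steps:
$J{\left(A \right)} = A + 2 A^{2}$ ($J{\left(A \right)} = \left(A^{2} + A^{2}\right) + A = 2 A^{2} + A = A + 2 A^{2}$)
$-9871 - J{\left(12 \right)} \left(-143\right) = -9871 - 12 \left(1 + 2 \cdot 12\right) \left(-143\right) = -9871 - 12 \left(1 + 24\right) \left(-143\right) = -9871 - 12 \cdot 25 \left(-143\right) = -9871 - 300 \left(-143\right) = -9871 - -42900 = -9871 + 42900 = 33029$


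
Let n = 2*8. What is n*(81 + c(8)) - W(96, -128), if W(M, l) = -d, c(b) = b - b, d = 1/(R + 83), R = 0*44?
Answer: 107569/83 ≈ 1296.0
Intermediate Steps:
R = 0
d = 1/83 (d = 1/(0 + 83) = 1/83 ≈ 0.012048)
c(b) = 0
W(M, l) = -1/83 (W(M, l) = -1*1/83 = -1/83)
n = 16
n*(81 + c(8)) - W(96, -128) = 16*(81 + 0) - 1*(-1/83) = 16*81 + 1/83 = 1296 + 1/83 = 107569/83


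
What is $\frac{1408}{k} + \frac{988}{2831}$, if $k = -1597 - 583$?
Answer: $- \frac{24108}{81205} \approx -0.29688$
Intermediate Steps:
$k = -2180$ ($k = -1597 - 583 = -2180$)
$\frac{1408}{k} + \frac{988}{2831} = \frac{1408}{-2180} + \frac{988}{2831} = 1408 \left(- \frac{1}{2180}\right) + 988 \cdot \frac{1}{2831} = - \frac{352}{545} + \frac{52}{149} = - \frac{24108}{81205}$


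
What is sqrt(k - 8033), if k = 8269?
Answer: 2*sqrt(59) ≈ 15.362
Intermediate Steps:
sqrt(k - 8033) = sqrt(8269 - 8033) = sqrt(236) = 2*sqrt(59)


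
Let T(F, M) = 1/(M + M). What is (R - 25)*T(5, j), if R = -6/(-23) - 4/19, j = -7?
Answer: 10903/6118 ≈ 1.7821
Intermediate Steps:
R = 22/437 (R = -6*(-1/23) - 4*1/19 = 6/23 - 4/19 = 22/437 ≈ 0.050343)
T(F, M) = 1/(2*M)
(R - 25)*T(5, j) = (22/437 - 25)*((½)/(-7)) = -10903*(-1)/(874*7) = -10903/437*(-1/14) = 10903/6118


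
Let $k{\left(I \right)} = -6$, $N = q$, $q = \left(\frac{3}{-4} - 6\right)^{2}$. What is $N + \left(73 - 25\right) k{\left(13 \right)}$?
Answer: $- \frac{3879}{16} \approx -242.44$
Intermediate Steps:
$q = \frac{729}{16}$ ($q = \left(3 \left(- \frac{1}{4}\right) - 6\right)^{2} = \left(- \frac{3}{4} - 6\right)^{2} = \left(- \frac{27}{4}\right)^{2} = \frac{729}{16} \approx 45.563$)
$N = \frac{729}{16} \approx 45.563$
$N + \left(73 - 25\right) k{\left(13 \right)} = \frac{729}{16} + \left(73 - 25\right) \left(-6\right) = \frac{729}{16} + 48 \left(-6\right) = \frac{729}{16} - 288 = - \frac{3879}{16}$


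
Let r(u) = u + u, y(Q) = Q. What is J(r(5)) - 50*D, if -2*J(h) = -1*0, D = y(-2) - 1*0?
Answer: 100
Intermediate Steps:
r(u) = 2*u
D = -2 (D = -2 - 1*0 = -2 + 0 = -2)
J(h) = 0 (J(h) = -(-1)*0/2 = -1/2*0 = 0)
J(r(5)) - 50*D = 0 - 50*(-2) = 0 + 100 = 100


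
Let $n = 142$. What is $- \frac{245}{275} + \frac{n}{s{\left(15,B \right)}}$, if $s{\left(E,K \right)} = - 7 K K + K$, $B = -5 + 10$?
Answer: $- \frac{1614}{935} \approx -1.7262$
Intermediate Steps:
$B = 5$
$s{\left(E,K \right)} = K - 7 K^{2}$ ($s{\left(E,K \right)} = - 7 K^{2} + K = K - 7 K^{2}$)
$- \frac{245}{275} + \frac{n}{s{\left(15,B \right)}} = - \frac{245}{275} + \frac{142}{5 \left(1 - 35\right)} = \left(-245\right) \frac{1}{275} + \frac{142}{5 \left(1 - 35\right)} = - \frac{49}{55} + \frac{142}{5 \left(-34\right)} = - \frac{49}{55} + \frac{142}{-170} = - \frac{49}{55} + 142 \left(- \frac{1}{170}\right) = - \frac{49}{55} - \frac{71}{85} = - \frac{1614}{935}$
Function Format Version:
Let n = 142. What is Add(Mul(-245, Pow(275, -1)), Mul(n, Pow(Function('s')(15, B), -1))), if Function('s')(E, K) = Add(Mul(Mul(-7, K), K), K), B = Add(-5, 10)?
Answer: Rational(-1614, 935) ≈ -1.7262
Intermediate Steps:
B = 5
Function('s')(E, K) = Add(K, Mul(-7, Pow(K, 2))) (Function('s')(E, K) = Add(Mul(-7, Pow(K, 2)), K) = Add(K, Mul(-7, Pow(K, 2))))
Add(Mul(-245, Pow(275, -1)), Mul(n, Pow(Function('s')(15, B), -1))) = Add(Mul(-245, Pow(275, -1)), Mul(142, Pow(Mul(5, Add(1, Mul(-7, 5))), -1))) = Add(Mul(-245, Rational(1, 275)), Mul(142, Pow(Mul(5, Add(1, -35)), -1))) = Add(Rational(-49, 55), Mul(142, Pow(Mul(5, -34), -1))) = Add(Rational(-49, 55), Mul(142, Pow(-170, -1))) = Add(Rational(-49, 55), Mul(142, Rational(-1, 170))) = Add(Rational(-49, 55), Rational(-71, 85)) = Rational(-1614, 935)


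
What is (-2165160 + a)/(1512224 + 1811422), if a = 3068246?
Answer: 451543/1661823 ≈ 0.27172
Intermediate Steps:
(-2165160 + a)/(1512224 + 1811422) = (-2165160 + 3068246)/(1512224 + 1811422) = 903086/3323646 = 903086*(1/3323646) = 451543/1661823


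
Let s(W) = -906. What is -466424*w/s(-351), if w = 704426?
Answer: 164280596312/453 ≈ 3.6265e+8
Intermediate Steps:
-466424*w/s(-351) = -466424/((-906/704426)) = -466424/((-906*1/704426)) = -466424/(-453/352213) = -466424*(-352213/453) = 164280596312/453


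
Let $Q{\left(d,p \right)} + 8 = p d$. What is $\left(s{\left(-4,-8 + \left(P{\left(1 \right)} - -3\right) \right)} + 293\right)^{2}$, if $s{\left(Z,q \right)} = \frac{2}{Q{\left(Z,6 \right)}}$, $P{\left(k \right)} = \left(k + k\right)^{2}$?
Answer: $\frac{21967969}{256} \approx 85812.0$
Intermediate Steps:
$P{\left(k \right)} = 4 k^{2}$ ($P{\left(k \right)} = \left(2 k\right)^{2} = 4 k^{2}$)
$Q{\left(d,p \right)} = -8 + d p$ ($Q{\left(d,p \right)} = -8 + p d = -8 + d p$)
$s{\left(Z,q \right)} = \frac{2}{-8 + 6 Z}$ ($s{\left(Z,q \right)} = \frac{2}{-8 + Z 6} = \frac{2}{-8 + 6 Z}$)
$\left(s{\left(-4,-8 + \left(P{\left(1 \right)} - -3\right) \right)} + 293\right)^{2} = \left(\frac{1}{-4 + 3 \left(-4\right)} + 293\right)^{2} = \left(\frac{1}{-4 - 12} + 293\right)^{2} = \left(\frac{1}{-16} + 293\right)^{2} = \left(- \frac{1}{16} + 293\right)^{2} = \left(\frac{4687}{16}\right)^{2} = \frac{21967969}{256}$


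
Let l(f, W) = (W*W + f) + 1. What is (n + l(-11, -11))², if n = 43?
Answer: 23716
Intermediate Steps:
l(f, W) = 1 + f + W² (l(f, W) = (W² + f) + 1 = (f + W²) + 1 = 1 + f + W²)
(n + l(-11, -11))² = (43 + (1 - 11 + (-11)²))² = (43 + (1 - 11 + 121))² = (43 + 111)² = 154² = 23716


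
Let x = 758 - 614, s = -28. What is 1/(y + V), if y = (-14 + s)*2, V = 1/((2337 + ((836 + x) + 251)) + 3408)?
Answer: -6976/585983 ≈ -0.011905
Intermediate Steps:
x = 144
V = 1/6976 (V = 1/((2337 + ((836 + 144) + 251)) + 3408) = 1/((2337 + (980 + 251)) + 3408) = 1/((2337 + 1231) + 3408) = 1/(3568 + 3408) = 1/6976 ≈ 0.00014335)
y = -84 (y = (-14 - 28)*2 = -42*2 = -84)
1/(y + V) = 1/(-84 + 1/6976) = 1/(-585983/6976) = -6976/585983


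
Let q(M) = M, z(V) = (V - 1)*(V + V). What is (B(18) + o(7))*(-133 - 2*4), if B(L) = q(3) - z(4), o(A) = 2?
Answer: 2679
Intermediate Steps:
z(V) = 2*V*(-1 + V) (z(V) = (-1 + V)*(2*V) = 2*V*(-1 + V))
B(L) = -21 (B(L) = 3 - 2*4*(-1 + 4) = 3 - 2*4*3 = 3 - 1*24 = 3 - 24 = -21)
(B(18) + o(7))*(-133 - 2*4) = (-21 + 2)*(-133 - 2*4) = -19*(-133 - 8) = -19*(-141) = 2679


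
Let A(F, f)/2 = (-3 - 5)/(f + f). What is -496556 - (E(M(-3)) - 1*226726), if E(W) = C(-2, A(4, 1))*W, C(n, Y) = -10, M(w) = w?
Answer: -269860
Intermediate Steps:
A(F, f) = -8/f (A(F, f) = 2*((-3 - 5)/(f + f)) = 2*(-8*1/(2*f)) = 2*(-4/f) = -8/f)
E(W) = -10*W
-496556 - (E(M(-3)) - 1*226726) = -496556 - (-10*(-3) - 1*226726) = -496556 - (30 - 226726) = -496556 - 1*(-226696) = -496556 + 226696 = -269860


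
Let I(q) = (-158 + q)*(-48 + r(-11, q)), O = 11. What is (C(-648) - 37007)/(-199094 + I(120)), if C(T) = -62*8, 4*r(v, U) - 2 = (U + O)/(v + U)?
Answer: 8175654/43011491 ≈ 0.19008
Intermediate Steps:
r(v, U) = ½ + (11 + U)/(4*(U + v)) (r(v, U) = ½ + ((U + 11)/(v + U))/4 = ½ + ((11 + U)/(U + v))/4 = ½ + (11 + U)/(4*(U + v)))
C(T) = -496
I(q) = (-158 + q)*(-48 + (-11 + 3*q)/(4*(-11 + q))) (I(q) = (-158 + q)*(-48 + (11 + 2*(-11) + 3*q)/(4*(q - 11))) = (-158 + q)*(-48 + (11 - 22 + 3*q)/(4*(-11 + q))) = (-158 + q)*(-48 + (-11 + 3*q)/(4*(-11 + q))))
(C(-648) - 37007)/(-199094 + I(120)) = (-496 - 37007)/(-199094 + (-331958 - 189*120² + 31963*120)/(4*(-11 + 120))) = -37503/(-199094 + (¼)*(-331958 - 189*14400 + 3835560)/109) = -37503/(-199094 + (¼)*(1/109)*(-331958 - 2721600 + 3835560)) = -37503/(-199094 + (¼)*(1/109)*782002) = -37503/(-199094 + 391001/218) = -37503/(-43011491/218) = -37503*(-218/43011491) = 8175654/43011491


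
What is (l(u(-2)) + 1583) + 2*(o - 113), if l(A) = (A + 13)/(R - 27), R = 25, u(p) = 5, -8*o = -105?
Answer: 5497/4 ≈ 1374.3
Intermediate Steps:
o = 105/8 (o = -1/8*(-105) = 105/8 ≈ 13.125)
l(A) = -13/2 - A/2 (l(A) = (A + 13)/(25 - 27) = (13 + A)/(-2) = (13 + A)*(-1/2) = -13/2 - A/2)
(l(u(-2)) + 1583) + 2*(o - 113) = ((-13/2 - 1/2*5) + 1583) + 2*(105/8 - 113) = ((-13/2 - 5/2) + 1583) + 2*(-799/8) = (-9 + 1583) - 799/4 = 1574 - 799/4 = 5497/4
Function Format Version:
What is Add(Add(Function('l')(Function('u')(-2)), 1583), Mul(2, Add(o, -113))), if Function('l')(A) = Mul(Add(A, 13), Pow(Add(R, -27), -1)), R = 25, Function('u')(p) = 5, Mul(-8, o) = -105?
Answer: Rational(5497, 4) ≈ 1374.3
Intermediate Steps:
o = Rational(105, 8) (o = Mul(Rational(-1, 8), -105) = Rational(105, 8) ≈ 13.125)
Function('l')(A) = Add(Rational(-13, 2), Mul(Rational(-1, 2), A)) (Function('l')(A) = Mul(Add(A, 13), Pow(Add(25, -27), -1)) = Mul(Add(13, A), Pow(-2, -1)) = Mul(Add(13, A), Rational(-1, 2)) = Add(Rational(-13, 2), Mul(Rational(-1, 2), A)))
Add(Add(Function('l')(Function('u')(-2)), 1583), Mul(2, Add(o, -113))) = Add(Add(Add(Rational(-13, 2), Mul(Rational(-1, 2), 5)), 1583), Mul(2, Add(Rational(105, 8), -113))) = Add(Add(Add(Rational(-13, 2), Rational(-5, 2)), 1583), Mul(2, Rational(-799, 8))) = Add(Add(-9, 1583), Rational(-799, 4)) = Add(1574, Rational(-799, 4)) = Rational(5497, 4)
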